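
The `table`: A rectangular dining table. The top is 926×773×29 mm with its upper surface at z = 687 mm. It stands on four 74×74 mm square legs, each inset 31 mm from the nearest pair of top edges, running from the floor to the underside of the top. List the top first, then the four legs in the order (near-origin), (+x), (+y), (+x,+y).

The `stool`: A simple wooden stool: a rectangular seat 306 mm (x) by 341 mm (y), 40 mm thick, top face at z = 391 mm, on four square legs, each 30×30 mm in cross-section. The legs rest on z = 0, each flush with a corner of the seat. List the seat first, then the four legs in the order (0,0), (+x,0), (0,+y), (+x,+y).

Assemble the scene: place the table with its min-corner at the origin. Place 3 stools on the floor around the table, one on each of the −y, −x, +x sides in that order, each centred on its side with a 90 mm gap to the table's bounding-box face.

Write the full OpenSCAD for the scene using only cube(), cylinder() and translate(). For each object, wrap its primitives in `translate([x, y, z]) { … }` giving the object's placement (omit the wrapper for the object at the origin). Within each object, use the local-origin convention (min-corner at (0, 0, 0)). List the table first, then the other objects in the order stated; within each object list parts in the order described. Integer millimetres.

translate([0, 0, 658]) cube([926, 773, 29]);
translate([31, 31, 0]) cube([74, 74, 658]);
translate([821, 31, 0]) cube([74, 74, 658]);
translate([31, 668, 0]) cube([74, 74, 658]);
translate([821, 668, 0]) cube([74, 74, 658]);
translate([310, -431, 0]) {
  translate([0, 0, 351]) cube([306, 341, 40]);
  cube([30, 30, 351]);
  translate([276, 0, 0]) cube([30, 30, 351]);
  translate([0, 311, 0]) cube([30, 30, 351]);
  translate([276, 311, 0]) cube([30, 30, 351]);
}
translate([-396, 216, 0]) {
  translate([0, 0, 351]) cube([306, 341, 40]);
  cube([30, 30, 351]);
  translate([276, 0, 0]) cube([30, 30, 351]);
  translate([0, 311, 0]) cube([30, 30, 351]);
  translate([276, 311, 0]) cube([30, 30, 351]);
}
translate([1016, 216, 0]) {
  translate([0, 0, 351]) cube([306, 341, 40]);
  cube([30, 30, 351]);
  translate([276, 0, 0]) cube([30, 30, 351]);
  translate([0, 311, 0]) cube([30, 30, 351]);
  translate([276, 311, 0]) cube([30, 30, 351]);
}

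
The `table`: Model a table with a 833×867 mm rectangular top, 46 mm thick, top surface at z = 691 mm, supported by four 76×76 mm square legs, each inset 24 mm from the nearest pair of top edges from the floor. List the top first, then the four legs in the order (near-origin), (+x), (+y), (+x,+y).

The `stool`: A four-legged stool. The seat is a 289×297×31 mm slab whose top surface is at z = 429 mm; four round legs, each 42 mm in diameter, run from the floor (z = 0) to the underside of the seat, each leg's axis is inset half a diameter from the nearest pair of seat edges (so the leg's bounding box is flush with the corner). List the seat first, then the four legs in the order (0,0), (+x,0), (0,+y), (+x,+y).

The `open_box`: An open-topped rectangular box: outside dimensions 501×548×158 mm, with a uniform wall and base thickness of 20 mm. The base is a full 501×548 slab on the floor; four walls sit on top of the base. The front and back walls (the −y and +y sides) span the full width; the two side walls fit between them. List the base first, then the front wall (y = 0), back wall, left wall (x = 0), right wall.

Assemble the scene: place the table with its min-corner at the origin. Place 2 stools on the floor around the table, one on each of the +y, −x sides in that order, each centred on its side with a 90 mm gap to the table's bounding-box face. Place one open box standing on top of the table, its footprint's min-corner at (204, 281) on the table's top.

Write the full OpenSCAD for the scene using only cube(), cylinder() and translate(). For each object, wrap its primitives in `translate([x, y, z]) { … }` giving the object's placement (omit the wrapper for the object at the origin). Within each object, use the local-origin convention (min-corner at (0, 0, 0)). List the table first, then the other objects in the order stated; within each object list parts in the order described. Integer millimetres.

translate([0, 0, 645]) cube([833, 867, 46]);
translate([24, 24, 0]) cube([76, 76, 645]);
translate([733, 24, 0]) cube([76, 76, 645]);
translate([24, 767, 0]) cube([76, 76, 645]);
translate([733, 767, 0]) cube([76, 76, 645]);
translate([272, 957, 0]) {
  translate([0, 0, 398]) cube([289, 297, 31]);
  translate([21, 21, 0]) cylinder(h = 398, r = 21);
  translate([268, 21, 0]) cylinder(h = 398, r = 21);
  translate([21, 276, 0]) cylinder(h = 398, r = 21);
  translate([268, 276, 0]) cylinder(h = 398, r = 21);
}
translate([-379, 285, 0]) {
  translate([0, 0, 398]) cube([289, 297, 31]);
  translate([21, 21, 0]) cylinder(h = 398, r = 21);
  translate([268, 21, 0]) cylinder(h = 398, r = 21);
  translate([21, 276, 0]) cylinder(h = 398, r = 21);
  translate([268, 276, 0]) cylinder(h = 398, r = 21);
}
translate([204, 281, 691]) {
  cube([501, 548, 20]);
  translate([0, 0, 20]) cube([501, 20, 138]);
  translate([0, 528, 20]) cube([501, 20, 138]);
  translate([0, 20, 20]) cube([20, 508, 138]);
  translate([481, 20, 20]) cube([20, 508, 138]);
}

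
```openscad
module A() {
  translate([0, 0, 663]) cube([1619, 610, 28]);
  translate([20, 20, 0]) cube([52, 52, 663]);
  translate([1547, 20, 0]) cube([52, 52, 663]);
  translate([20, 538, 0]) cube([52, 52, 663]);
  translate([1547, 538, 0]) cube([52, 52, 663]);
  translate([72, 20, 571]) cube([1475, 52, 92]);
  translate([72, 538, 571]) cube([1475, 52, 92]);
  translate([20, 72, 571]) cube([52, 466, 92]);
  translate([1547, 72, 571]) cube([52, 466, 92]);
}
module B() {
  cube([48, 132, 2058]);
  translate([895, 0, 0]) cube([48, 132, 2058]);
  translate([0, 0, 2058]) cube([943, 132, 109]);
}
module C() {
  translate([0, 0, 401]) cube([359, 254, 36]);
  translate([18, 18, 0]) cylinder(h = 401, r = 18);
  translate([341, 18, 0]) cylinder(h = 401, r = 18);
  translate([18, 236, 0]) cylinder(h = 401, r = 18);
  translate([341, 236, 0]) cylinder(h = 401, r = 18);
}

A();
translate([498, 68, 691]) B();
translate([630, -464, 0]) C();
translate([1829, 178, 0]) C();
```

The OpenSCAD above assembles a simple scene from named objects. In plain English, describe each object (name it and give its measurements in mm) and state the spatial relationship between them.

A is a table: top 1619 mm (x) × 610 mm (y), 28 mm thick, upper face at z = 691 mm, on four 52×52 mm square legs, each inset 20 mm from the nearest pair of top edges, running from z = 0 to the bottom of the top. Four apron rails, 52 mm thick and 92 mm tall, run between adjacent legs with their top edges flush with the underside of the top and their outer faces flush with the legs' outer faces.

B is a door frame. The clear opening is 847 mm wide and 2058 mm high. Two 48 mm wide jambs, 132 mm deep, stand either side of the opening from the floor to the top of the opening. A 109 mm thick head sits across the top of both jambs, spanning the full outside width of the frame.

C is a simple wooden stool: a rectangular seat 359 mm (x) by 254 mm (y), 36 mm thick, top face at z = 437 mm, on four round legs, each 36 mm in diameter. The legs rest on z = 0, each leg's axis is inset half a diameter from the nearest pair of seat edges (so the leg's bounding box is flush with the corner).

The door frame is on top of the table. Two stools sit around the table at the −y, +x sides.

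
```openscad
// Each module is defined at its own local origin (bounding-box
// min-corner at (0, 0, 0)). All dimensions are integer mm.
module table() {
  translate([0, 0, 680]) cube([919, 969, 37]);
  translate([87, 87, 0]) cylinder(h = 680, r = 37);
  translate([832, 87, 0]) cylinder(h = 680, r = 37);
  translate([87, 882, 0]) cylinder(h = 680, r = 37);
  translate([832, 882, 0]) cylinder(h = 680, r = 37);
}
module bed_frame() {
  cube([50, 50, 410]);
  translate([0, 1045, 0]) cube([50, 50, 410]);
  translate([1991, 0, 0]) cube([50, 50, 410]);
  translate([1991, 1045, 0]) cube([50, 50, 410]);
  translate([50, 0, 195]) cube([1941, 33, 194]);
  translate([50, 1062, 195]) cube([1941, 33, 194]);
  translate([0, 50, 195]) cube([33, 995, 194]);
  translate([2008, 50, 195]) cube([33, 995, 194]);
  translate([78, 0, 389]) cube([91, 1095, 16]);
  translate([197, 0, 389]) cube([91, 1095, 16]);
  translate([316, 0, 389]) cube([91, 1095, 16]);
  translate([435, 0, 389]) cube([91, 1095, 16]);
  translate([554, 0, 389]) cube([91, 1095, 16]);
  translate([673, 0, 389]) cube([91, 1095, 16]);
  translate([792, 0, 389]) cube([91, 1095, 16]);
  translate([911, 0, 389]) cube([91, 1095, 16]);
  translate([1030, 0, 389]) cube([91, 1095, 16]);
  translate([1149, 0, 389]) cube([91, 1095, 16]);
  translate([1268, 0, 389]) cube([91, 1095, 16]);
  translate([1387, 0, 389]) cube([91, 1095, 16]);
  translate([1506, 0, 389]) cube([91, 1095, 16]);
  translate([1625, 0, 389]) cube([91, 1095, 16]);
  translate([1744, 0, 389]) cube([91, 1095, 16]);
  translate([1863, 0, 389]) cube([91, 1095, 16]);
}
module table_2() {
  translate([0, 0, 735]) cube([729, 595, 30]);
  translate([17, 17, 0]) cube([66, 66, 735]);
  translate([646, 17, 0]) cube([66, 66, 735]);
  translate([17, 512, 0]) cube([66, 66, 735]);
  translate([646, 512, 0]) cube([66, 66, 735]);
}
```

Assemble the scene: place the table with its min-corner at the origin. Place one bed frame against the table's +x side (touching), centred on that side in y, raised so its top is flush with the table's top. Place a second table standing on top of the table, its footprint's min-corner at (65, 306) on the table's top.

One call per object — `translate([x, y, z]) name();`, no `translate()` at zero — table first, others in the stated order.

table();
translate([919, -63, 307]) bed_frame();
translate([65, 306, 717]) table_2();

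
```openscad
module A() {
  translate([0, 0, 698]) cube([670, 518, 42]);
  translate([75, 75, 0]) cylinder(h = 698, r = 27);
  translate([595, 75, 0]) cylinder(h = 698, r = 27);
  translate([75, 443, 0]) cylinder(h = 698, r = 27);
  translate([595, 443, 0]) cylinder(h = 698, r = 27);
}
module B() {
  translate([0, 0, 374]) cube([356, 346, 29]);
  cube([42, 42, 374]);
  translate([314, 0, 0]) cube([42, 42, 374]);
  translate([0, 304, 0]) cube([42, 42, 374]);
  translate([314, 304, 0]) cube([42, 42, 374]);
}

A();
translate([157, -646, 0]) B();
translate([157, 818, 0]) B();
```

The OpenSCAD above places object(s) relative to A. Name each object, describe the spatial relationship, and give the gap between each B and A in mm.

A is a table. B is a stool. Two stools sit around the table at the −y, +y sides. The gap between each stool and the table is 300 mm.

Each stool's nearest face is 300 mm from the table's bounding box.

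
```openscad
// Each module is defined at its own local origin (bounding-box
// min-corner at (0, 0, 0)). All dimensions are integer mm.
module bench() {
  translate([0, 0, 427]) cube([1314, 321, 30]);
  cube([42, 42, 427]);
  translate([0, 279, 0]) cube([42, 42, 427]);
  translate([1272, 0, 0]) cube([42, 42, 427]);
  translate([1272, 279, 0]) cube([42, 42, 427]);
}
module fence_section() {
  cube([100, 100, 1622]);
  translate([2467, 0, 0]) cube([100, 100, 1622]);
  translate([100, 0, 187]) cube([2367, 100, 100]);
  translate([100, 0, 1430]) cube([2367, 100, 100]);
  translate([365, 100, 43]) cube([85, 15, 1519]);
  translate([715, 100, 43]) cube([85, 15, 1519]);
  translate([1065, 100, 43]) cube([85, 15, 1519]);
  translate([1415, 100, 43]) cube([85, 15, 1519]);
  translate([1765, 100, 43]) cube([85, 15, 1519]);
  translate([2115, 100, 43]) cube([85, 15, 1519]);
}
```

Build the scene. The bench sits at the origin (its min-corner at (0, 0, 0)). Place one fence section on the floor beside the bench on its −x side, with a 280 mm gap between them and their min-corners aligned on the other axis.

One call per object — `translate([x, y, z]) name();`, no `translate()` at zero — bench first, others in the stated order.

bench();
translate([-2847, 0, 0]) fence_section();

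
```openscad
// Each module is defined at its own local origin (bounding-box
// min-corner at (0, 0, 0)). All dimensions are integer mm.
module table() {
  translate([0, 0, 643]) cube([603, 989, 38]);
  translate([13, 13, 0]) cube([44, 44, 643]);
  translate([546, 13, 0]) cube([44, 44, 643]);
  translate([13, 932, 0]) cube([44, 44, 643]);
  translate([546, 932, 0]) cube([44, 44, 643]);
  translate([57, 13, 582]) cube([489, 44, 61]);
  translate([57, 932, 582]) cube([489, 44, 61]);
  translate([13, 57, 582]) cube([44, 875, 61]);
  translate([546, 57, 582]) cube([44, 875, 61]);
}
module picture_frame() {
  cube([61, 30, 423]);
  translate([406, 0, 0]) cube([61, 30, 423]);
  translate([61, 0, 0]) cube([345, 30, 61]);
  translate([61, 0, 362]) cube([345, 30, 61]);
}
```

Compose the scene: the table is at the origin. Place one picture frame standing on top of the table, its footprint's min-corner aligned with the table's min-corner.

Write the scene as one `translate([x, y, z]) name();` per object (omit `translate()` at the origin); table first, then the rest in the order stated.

table();
translate([0, 0, 681]) picture_frame();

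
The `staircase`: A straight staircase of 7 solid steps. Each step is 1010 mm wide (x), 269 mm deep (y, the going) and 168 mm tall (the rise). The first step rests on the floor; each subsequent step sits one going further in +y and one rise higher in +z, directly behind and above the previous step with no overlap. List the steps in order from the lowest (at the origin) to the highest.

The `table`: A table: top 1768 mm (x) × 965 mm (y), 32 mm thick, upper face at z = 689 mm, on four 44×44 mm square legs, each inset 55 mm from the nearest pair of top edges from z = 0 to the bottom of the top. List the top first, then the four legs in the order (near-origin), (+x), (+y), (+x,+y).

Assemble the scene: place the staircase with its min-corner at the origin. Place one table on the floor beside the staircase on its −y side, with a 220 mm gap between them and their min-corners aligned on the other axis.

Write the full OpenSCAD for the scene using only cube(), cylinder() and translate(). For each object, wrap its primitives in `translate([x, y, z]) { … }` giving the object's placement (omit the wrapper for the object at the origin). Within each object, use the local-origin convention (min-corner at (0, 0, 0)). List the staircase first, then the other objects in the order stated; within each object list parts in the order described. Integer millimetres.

cube([1010, 269, 168]);
translate([0, 269, 168]) cube([1010, 269, 168]);
translate([0, 538, 336]) cube([1010, 269, 168]);
translate([0, 807, 504]) cube([1010, 269, 168]);
translate([0, 1076, 672]) cube([1010, 269, 168]);
translate([0, 1345, 840]) cube([1010, 269, 168]);
translate([0, 1614, 1008]) cube([1010, 269, 168]);
translate([0, -1185, 0]) {
  translate([0, 0, 657]) cube([1768, 965, 32]);
  translate([55, 55, 0]) cube([44, 44, 657]);
  translate([1669, 55, 0]) cube([44, 44, 657]);
  translate([55, 866, 0]) cube([44, 44, 657]);
  translate([1669, 866, 0]) cube([44, 44, 657]);
}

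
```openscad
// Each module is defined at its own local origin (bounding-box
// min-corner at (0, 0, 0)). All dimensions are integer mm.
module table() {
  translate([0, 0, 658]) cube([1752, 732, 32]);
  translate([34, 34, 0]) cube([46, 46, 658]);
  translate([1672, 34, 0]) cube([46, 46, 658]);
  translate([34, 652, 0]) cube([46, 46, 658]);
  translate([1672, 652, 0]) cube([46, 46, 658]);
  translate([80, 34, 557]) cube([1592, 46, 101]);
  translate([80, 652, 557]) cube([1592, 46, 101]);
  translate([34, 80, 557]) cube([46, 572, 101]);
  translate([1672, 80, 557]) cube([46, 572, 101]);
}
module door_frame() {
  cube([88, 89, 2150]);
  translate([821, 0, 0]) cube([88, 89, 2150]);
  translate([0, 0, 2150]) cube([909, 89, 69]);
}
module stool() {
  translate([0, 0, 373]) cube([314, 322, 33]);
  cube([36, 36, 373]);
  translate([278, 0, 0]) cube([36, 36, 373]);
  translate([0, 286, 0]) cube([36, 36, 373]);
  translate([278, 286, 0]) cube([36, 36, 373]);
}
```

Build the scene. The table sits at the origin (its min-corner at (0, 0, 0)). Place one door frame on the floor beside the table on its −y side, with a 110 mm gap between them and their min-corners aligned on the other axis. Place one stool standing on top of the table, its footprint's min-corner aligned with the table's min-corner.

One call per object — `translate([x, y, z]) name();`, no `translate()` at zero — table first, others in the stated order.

table();
translate([0, -199, 0]) door_frame();
translate([0, 0, 690]) stool();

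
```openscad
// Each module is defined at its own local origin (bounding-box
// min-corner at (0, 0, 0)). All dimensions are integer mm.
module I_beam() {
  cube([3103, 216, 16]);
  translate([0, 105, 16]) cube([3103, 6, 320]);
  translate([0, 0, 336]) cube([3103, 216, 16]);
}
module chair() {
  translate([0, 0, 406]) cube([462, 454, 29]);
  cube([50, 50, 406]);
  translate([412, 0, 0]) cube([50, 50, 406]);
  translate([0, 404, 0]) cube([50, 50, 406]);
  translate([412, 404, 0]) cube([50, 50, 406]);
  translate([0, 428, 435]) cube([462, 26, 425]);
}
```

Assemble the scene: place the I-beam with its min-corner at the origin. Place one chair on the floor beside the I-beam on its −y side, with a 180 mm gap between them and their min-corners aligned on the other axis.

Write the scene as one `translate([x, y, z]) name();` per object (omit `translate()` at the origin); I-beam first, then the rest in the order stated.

I_beam();
translate([0, -634, 0]) chair();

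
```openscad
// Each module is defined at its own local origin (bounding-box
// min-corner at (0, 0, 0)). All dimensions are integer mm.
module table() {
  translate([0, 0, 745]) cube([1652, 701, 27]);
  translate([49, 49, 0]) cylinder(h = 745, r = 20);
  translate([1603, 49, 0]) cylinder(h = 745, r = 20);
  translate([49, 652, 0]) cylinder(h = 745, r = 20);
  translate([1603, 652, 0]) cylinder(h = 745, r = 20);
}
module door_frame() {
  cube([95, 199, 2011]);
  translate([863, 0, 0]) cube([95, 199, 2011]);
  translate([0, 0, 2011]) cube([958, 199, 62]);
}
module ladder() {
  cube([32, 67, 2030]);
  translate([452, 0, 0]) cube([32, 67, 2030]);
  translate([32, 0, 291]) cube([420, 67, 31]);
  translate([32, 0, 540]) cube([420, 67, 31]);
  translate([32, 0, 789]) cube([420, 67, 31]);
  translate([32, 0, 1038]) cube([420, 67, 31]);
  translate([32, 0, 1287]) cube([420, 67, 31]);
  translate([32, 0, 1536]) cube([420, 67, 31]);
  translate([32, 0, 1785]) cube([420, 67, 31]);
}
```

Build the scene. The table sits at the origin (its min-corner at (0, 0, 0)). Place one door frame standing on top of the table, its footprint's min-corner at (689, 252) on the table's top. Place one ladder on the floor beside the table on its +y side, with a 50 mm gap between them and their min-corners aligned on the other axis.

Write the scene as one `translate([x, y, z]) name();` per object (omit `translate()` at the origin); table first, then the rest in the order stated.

table();
translate([689, 252, 772]) door_frame();
translate([0, 751, 0]) ladder();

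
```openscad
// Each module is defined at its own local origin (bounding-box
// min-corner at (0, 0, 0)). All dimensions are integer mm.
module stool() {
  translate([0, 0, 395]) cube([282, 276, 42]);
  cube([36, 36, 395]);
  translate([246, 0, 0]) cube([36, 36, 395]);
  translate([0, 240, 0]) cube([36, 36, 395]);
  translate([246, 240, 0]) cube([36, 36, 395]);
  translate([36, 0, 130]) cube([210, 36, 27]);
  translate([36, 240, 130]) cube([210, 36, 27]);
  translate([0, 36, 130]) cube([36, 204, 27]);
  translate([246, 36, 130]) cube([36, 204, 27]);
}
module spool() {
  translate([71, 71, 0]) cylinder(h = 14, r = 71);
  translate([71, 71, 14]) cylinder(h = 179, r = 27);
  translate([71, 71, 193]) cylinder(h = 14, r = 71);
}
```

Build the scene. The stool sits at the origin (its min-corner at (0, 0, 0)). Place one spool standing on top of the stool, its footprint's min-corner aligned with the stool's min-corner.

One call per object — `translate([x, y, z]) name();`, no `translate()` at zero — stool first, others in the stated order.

stool();
translate([0, 0, 437]) spool();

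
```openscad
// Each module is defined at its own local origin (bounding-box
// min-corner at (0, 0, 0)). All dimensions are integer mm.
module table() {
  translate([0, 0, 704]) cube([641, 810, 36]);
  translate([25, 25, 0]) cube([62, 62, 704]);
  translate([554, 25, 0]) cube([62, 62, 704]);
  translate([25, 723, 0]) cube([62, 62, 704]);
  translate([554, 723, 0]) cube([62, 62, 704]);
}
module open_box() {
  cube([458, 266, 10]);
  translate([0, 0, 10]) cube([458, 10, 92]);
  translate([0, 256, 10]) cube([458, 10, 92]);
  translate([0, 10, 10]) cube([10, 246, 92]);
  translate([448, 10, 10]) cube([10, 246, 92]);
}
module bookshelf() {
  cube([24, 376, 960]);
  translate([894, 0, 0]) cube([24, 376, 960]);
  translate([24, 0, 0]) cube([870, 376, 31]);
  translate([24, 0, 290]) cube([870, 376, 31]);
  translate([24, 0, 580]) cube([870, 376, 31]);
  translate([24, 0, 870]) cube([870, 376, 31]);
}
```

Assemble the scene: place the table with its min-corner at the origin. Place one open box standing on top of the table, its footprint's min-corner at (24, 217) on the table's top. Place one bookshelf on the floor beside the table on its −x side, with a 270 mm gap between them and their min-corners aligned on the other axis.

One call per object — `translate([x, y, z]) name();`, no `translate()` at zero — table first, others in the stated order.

table();
translate([24, 217, 740]) open_box();
translate([-1188, 0, 0]) bookshelf();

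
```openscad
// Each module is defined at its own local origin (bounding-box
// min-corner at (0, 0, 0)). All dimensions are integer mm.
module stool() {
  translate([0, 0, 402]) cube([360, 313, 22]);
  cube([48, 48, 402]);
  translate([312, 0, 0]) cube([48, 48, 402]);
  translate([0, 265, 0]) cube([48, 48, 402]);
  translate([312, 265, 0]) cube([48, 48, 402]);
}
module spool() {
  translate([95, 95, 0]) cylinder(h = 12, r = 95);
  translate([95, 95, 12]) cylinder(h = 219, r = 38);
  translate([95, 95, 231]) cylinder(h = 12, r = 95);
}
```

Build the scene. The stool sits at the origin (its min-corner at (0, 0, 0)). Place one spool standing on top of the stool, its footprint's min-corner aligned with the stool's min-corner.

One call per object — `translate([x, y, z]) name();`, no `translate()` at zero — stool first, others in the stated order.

stool();
translate([0, 0, 424]) spool();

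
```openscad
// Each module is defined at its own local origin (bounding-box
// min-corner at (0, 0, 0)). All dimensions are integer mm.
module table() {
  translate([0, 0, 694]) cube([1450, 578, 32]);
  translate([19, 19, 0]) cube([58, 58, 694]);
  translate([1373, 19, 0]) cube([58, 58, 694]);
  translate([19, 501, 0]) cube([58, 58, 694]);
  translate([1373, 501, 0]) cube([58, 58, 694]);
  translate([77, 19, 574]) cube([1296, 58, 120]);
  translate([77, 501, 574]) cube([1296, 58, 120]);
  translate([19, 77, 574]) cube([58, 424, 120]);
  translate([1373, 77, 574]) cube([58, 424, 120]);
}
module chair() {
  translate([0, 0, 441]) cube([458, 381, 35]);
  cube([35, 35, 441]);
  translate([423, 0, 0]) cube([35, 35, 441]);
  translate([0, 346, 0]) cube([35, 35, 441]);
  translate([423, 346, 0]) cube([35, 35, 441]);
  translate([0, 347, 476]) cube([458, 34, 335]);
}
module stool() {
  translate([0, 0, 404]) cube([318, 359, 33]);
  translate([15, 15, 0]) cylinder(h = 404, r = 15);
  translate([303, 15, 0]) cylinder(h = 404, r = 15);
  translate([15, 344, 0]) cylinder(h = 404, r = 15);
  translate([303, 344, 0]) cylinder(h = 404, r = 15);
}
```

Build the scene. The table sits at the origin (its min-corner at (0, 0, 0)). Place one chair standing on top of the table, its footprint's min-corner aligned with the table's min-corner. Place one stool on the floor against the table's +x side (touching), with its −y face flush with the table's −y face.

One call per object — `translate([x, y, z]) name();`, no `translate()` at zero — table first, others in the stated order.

table();
translate([0, 0, 726]) chair();
translate([1450, 0, 0]) stool();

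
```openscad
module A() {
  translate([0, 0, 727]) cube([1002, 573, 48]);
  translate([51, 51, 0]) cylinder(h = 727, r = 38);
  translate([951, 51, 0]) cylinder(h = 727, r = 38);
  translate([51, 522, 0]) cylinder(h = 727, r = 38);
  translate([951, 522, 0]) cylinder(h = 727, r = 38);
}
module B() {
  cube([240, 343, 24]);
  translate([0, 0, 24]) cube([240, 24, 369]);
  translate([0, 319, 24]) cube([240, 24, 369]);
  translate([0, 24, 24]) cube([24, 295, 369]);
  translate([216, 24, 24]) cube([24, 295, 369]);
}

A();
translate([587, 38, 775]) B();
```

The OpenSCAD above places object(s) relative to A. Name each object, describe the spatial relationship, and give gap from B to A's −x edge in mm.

The open box's min-x is at 587; the table's min-x is 0; gap = 587 mm.

A is a table. B is an open box. The open box is on top of the table. The gap from the open box to the table's −x edge is 587 mm.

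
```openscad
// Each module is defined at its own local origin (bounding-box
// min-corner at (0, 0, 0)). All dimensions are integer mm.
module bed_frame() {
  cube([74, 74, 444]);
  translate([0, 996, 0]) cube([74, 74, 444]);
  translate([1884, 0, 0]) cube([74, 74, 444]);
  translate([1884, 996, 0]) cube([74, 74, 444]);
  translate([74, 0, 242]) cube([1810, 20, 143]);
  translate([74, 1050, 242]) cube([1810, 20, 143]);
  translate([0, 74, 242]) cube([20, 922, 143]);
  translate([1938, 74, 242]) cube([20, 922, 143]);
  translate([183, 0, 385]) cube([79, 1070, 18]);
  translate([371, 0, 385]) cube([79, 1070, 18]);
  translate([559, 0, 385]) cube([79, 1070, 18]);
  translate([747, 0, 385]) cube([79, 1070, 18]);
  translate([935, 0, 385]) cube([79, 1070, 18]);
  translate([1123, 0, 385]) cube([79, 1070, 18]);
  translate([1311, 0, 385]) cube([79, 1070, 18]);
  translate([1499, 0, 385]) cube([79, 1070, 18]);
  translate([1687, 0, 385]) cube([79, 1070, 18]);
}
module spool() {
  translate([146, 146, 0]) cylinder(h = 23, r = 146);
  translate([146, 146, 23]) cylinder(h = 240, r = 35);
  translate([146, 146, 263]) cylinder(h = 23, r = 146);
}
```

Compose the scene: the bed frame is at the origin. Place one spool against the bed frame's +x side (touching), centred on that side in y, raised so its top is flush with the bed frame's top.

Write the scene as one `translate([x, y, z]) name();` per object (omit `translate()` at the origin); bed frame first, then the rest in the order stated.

bed_frame();
translate([1958, 389, 158]) spool();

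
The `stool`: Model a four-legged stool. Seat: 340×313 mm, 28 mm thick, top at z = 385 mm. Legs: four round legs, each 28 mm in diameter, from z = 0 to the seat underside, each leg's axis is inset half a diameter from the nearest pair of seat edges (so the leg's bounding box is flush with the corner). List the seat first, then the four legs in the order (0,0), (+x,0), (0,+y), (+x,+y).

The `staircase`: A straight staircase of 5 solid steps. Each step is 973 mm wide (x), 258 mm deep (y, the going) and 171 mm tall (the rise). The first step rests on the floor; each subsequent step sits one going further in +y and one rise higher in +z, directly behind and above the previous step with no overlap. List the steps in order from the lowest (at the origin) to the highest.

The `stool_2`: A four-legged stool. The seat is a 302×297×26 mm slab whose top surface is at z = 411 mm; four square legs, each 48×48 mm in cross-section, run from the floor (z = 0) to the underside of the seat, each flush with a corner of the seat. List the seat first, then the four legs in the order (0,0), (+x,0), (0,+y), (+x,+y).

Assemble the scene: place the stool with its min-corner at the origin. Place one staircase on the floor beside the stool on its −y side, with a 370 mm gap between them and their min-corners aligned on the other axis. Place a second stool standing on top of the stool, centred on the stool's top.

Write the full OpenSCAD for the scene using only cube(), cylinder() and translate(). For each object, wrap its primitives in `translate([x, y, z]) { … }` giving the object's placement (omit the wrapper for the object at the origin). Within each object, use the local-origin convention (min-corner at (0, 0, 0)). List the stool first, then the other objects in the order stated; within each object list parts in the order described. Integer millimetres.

translate([0, 0, 357]) cube([340, 313, 28]);
translate([14, 14, 0]) cylinder(h = 357, r = 14);
translate([326, 14, 0]) cylinder(h = 357, r = 14);
translate([14, 299, 0]) cylinder(h = 357, r = 14);
translate([326, 299, 0]) cylinder(h = 357, r = 14);
translate([0, -1660, 0]) {
  cube([973, 258, 171]);
  translate([0, 258, 171]) cube([973, 258, 171]);
  translate([0, 516, 342]) cube([973, 258, 171]);
  translate([0, 774, 513]) cube([973, 258, 171]);
  translate([0, 1032, 684]) cube([973, 258, 171]);
}
translate([19, 8, 385]) {
  translate([0, 0, 385]) cube([302, 297, 26]);
  cube([48, 48, 385]);
  translate([254, 0, 0]) cube([48, 48, 385]);
  translate([0, 249, 0]) cube([48, 48, 385]);
  translate([254, 249, 0]) cube([48, 48, 385]);
}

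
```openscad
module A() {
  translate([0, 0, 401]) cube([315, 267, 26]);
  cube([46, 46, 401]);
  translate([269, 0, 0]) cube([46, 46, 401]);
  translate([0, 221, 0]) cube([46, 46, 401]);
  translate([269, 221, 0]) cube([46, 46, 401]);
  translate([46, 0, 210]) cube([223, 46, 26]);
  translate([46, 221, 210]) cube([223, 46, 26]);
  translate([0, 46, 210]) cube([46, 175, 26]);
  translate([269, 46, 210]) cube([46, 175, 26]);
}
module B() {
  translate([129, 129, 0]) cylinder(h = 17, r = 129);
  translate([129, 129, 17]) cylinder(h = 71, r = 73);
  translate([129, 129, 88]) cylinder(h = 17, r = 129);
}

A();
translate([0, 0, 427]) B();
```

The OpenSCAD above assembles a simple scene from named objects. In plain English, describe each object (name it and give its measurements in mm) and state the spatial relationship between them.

A is a simple wooden stool: a rectangular seat 315 mm (x) by 267 mm (y), 26 mm thick, top face at z = 427 mm, on four square legs, each 46×46 mm in cross-section. The legs rest on z = 0, each flush with a corner of the seat. Four stretchers, 46 mm wide and 26 mm tall, connect adjacent legs with their undersides at z = 210 mm, each running between the inner faces of the legs it joins and aligned with the legs' outer faces on the other axis.

B is a spool: two coaxial disc flanges of radius 129 mm and thickness 17 mm, joined by a core cylinder of radius 73 mm and height 71 mm. The lower flange rests on z = 0 and the three cylinders share a vertical axis.

The spool is on top of the stool.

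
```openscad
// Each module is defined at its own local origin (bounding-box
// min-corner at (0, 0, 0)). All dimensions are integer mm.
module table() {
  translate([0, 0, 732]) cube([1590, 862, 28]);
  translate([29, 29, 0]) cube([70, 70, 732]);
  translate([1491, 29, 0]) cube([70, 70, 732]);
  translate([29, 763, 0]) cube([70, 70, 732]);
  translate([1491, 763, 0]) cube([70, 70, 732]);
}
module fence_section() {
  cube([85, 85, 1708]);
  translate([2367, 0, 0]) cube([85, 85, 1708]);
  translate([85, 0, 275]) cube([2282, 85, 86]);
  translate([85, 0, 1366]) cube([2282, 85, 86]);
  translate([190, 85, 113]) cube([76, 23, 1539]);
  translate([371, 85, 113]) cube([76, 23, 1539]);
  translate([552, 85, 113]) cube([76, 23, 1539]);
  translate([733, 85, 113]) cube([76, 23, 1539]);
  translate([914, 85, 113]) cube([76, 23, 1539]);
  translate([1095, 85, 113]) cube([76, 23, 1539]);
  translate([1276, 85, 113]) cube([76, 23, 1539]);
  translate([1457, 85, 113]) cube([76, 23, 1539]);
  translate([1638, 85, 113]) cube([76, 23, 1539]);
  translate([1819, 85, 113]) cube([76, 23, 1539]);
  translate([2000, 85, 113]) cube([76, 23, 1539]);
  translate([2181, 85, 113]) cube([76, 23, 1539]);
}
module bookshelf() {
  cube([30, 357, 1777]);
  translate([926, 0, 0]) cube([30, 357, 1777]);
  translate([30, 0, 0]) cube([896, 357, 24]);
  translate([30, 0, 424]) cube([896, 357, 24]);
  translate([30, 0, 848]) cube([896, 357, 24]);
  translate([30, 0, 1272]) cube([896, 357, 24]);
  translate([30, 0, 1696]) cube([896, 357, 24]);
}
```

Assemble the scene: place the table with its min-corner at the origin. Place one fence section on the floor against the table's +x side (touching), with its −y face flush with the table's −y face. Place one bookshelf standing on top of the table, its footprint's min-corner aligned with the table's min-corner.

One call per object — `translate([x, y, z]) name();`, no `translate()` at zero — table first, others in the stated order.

table();
translate([1590, 0, 0]) fence_section();
translate([0, 0, 760]) bookshelf();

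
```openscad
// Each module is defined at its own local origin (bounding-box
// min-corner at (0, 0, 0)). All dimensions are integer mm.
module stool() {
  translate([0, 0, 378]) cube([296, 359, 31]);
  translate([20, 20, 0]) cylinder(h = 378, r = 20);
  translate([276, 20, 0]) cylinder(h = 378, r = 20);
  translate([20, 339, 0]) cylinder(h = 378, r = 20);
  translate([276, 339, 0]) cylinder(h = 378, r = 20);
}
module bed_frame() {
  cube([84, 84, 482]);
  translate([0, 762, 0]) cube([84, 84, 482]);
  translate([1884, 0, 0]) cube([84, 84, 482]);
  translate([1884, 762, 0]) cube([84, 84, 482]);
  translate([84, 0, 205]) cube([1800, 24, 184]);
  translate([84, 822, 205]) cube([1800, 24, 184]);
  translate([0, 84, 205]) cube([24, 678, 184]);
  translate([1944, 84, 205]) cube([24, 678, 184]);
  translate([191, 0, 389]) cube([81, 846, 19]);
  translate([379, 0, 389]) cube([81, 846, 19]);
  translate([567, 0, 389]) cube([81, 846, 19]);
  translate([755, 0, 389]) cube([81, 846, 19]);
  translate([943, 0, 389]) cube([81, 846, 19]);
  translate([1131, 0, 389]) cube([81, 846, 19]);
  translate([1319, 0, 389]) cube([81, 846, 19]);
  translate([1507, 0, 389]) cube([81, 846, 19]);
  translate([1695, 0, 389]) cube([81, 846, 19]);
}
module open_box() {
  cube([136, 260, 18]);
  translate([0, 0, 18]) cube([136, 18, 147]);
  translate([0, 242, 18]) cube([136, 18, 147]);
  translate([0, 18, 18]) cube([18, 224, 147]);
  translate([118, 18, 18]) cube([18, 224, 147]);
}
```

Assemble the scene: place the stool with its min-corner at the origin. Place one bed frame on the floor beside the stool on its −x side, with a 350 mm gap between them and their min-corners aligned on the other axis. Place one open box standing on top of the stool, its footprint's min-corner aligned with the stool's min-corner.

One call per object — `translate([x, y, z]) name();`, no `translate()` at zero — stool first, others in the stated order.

stool();
translate([-2318, 0, 0]) bed_frame();
translate([0, 0, 409]) open_box();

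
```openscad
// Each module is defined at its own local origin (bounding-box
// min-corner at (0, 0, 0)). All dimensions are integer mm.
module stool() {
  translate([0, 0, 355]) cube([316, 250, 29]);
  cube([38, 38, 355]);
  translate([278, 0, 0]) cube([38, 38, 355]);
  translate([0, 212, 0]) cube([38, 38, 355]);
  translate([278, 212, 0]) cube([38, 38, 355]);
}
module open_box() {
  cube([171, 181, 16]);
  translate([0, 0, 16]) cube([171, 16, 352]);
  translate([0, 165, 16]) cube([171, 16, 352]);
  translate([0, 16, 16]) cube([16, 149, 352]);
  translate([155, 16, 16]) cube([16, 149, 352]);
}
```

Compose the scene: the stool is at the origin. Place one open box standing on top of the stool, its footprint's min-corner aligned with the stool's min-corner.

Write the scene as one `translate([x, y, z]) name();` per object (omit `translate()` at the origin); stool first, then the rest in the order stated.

stool();
translate([0, 0, 384]) open_box();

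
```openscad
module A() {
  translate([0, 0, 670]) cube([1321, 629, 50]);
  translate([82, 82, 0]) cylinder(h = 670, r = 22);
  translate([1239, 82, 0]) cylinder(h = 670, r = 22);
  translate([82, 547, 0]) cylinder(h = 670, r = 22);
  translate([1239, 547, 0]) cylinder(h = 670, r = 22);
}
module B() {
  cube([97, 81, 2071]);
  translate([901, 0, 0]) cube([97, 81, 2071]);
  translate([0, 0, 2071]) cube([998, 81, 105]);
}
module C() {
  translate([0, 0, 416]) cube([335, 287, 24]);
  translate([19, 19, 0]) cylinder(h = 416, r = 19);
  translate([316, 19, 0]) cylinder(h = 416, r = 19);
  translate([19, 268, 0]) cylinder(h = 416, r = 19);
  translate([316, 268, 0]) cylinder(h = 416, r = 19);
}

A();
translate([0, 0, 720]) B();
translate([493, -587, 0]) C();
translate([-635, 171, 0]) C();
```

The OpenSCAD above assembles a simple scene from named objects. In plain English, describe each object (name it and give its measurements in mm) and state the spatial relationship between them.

A is a table with a 1321×629 mm rectangular top, 50 mm thick, top surface at z = 720 mm, supported by four round legs of 44 mm diameter, each leg's bounding box inset 60 mm from the nearest pair of top edges, running from the floor.

B is a rectangular door frame: two vertical jambs of 97×81 mm section, 2071 mm tall, with a clear opening 804 mm wide between their inner faces. A header 105 mm tall and 81 mm deep lies on top of the jambs and spans the full outside width.

C is a four-legged stool. The seat is a 335×287×24 mm slab whose top surface is at z = 440 mm; four round legs, each 38 mm in diameter, run from the floor (z = 0) to the underside of the seat, each leg's axis is inset half a diameter from the nearest pair of seat edges (so the leg's bounding box is flush with the corner).

The door frame is on top of the table. Two stools sit around the table at the −y, −x sides.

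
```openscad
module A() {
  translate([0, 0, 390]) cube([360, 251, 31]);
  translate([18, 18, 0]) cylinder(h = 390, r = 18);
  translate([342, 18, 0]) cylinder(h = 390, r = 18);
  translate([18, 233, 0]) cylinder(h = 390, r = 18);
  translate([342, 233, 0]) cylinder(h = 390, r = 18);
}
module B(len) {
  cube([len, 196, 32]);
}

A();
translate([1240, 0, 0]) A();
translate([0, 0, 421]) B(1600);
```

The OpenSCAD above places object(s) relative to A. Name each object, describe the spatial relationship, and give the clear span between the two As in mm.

Second stool starts at x = 1240; first ends at x = 360; clear span = 1240 − 360 = 880 mm.

A is a stool. B is a beam. A beam spans the tops of two stools. The clear span between the two stools is 880 mm.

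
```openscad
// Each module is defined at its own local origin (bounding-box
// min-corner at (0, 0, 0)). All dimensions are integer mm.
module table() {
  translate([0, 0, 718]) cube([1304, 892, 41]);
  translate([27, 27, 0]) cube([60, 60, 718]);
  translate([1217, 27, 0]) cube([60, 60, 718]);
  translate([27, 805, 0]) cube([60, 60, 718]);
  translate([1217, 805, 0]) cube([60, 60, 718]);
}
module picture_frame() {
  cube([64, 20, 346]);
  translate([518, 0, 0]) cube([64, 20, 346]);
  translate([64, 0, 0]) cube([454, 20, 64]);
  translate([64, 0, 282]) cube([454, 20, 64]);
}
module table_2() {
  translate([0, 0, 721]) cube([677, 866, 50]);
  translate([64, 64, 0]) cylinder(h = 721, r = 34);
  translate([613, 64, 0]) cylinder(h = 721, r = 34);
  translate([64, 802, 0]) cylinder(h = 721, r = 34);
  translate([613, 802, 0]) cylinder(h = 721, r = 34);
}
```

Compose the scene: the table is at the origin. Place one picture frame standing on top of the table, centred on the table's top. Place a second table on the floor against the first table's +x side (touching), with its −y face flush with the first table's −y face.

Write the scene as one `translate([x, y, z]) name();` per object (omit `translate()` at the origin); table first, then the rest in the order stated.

table();
translate([361, 436, 759]) picture_frame();
translate([1304, 0, 0]) table_2();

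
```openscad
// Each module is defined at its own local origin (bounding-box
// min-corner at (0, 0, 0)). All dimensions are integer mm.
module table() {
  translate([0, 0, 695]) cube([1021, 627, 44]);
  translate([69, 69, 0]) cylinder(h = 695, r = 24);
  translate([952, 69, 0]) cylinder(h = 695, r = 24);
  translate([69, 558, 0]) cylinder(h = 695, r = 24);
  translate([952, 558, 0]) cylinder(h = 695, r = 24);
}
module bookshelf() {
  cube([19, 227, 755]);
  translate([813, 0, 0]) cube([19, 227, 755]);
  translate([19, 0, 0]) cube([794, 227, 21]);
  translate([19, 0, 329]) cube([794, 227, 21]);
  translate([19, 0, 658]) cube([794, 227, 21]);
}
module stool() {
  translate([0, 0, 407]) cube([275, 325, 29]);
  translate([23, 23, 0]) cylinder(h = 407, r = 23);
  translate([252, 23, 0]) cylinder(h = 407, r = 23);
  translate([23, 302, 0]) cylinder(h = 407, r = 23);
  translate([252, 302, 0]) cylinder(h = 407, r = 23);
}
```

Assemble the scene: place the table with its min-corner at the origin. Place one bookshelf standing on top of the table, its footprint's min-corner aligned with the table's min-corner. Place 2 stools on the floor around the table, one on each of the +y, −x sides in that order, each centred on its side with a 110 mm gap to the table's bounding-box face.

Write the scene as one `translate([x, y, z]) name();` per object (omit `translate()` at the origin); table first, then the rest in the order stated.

table();
translate([0, 0, 739]) bookshelf();
translate([373, 737, 0]) stool();
translate([-385, 151, 0]) stool();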